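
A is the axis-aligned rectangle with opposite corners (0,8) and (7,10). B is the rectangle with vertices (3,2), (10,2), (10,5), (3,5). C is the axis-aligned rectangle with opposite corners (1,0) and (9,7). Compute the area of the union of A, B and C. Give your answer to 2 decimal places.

73.00

By inclusion–exclusion:
Individual areas: |A| = 14, |B| = 21, |C| = 56.
|A∩B| = 0 (no overlap).
|A∩C| = 0 (no overlap).
|B∩C|: x∈[3,9], y∈[2,5] → 6·3 = 18.
|A∩B∩C| = 0.
|A ∪ B ∪ C| = 91 − 18 + 0 = 73.00.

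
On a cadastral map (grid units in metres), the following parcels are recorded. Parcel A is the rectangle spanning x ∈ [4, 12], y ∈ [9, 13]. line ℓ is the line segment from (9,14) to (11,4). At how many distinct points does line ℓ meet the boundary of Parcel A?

2

The segment meets the boundary at (10,9), (9.2,13).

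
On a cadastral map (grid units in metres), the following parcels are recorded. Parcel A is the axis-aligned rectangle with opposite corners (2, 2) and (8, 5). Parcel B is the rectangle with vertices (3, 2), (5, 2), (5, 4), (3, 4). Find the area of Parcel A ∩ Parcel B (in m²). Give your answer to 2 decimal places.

4.00

|Parcel A∩Parcel B|: x∈[3,5], y∈[2,4] → 2·2 = 4.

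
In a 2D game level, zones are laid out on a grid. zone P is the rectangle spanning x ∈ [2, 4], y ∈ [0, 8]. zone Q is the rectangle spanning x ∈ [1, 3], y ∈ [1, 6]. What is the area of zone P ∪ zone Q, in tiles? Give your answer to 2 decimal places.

21.00

By inclusion–exclusion:
Individual areas: |zone P| = 16, |zone Q| = 10.
|zone P∩zone Q|: x∈[2,3], y∈[1,6] → 1·5 = 5.
|zone P ∪ zone Q| = 26 − 5 = 21.00.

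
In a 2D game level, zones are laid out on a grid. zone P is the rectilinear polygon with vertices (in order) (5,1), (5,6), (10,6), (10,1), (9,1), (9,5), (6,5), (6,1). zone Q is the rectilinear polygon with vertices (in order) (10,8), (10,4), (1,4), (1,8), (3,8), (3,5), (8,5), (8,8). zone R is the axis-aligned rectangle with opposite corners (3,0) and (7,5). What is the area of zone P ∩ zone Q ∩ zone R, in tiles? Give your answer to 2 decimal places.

1.00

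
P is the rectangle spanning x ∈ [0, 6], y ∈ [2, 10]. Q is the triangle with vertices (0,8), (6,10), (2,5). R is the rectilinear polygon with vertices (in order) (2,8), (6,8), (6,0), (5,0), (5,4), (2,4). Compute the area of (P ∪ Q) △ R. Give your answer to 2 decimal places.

32.00

|P ∪ Q| = 48.
|(P ∪ Q) ∩ R| = 18.
|(P ∪ Q) △ R| = 48 + 20 − 36 = 32.00.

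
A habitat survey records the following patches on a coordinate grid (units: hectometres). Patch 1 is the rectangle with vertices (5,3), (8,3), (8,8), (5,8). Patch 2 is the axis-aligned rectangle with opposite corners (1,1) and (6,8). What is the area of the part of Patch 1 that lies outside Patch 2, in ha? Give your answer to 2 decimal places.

10.00

|Patch 1∩Patch 2|: x∈[5,6], y∈[3,8] → 1·5 = 5.
|Patch 1| = 15.
|Patch 1 ∖ Patch 2| = |Patch 1| − |Patch 1∩Patch 2| = 15 − 5 = 10.00.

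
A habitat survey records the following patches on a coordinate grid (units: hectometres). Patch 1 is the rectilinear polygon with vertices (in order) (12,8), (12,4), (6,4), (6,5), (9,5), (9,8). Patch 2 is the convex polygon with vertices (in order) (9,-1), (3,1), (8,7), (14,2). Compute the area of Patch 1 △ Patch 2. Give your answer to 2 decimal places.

|Patch 1| = 15, |Patch 2| = 44.5, |Patch 1∩Patch 2| = 5.75.
|Patch 1 △ Patch 2| = |Patch 1| + |Patch 2| − 2·|Patch 1∩Patch 2| = 15 + 44.5 − 11.5 = 48.00.

48.00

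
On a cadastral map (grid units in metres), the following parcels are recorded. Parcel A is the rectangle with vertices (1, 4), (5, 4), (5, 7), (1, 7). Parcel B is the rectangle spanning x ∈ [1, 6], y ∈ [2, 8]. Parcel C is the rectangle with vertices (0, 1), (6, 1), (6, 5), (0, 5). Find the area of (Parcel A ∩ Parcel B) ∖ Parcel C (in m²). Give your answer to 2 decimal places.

|Parcel A ∩ Parcel B| = 12.
|(Parcel A ∩ Parcel B) ∩ Parcel C| = 4.
|(Parcel A ∩ Parcel B) ∖ Parcel C| = 12 − 4 = 8.00.

8.00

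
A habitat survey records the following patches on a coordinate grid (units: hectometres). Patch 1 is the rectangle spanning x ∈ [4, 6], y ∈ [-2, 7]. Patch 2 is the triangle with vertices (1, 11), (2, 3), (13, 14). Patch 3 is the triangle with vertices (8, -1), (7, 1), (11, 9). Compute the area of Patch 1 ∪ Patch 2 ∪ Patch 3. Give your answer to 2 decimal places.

73.50

By inclusion–exclusion:
Individual areas: |Patch 1| = 18, |Patch 2| = 49.5, |Patch 3| = 8.
|Patch 1∩Patch 2| = 2.
|Patch 1∩Patch 3| = 0.
|Patch 2∩Patch 3| = 0.
|Patch 1∩Patch 2∩Patch 3| = 0.
|Patch 1 ∪ Patch 2 ∪ Patch 3| = 75.5 − 2 + 0 = 73.50.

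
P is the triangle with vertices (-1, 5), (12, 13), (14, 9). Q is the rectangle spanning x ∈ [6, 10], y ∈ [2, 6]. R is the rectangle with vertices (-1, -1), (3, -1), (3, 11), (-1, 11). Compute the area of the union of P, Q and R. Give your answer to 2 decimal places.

95.21

By inclusion–exclusion:
Individual areas: |P| = 34, |Q| = 16, |R| = 48.
|P∩Q| = 0.
|P∩R| = 2.7897.
|Q∩R| = 0 (no overlap).
|P∩Q∩R| = 0.
|P ∪ Q ∪ R| = 98 − 2.7897 + 0 = 95.21.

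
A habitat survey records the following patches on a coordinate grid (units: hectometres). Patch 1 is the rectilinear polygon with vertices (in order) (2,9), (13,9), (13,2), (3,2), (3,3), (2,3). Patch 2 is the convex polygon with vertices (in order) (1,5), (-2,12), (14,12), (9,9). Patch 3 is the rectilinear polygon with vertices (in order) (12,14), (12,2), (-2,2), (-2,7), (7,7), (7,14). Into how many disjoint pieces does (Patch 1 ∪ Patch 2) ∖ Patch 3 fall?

(Patch 1 ∪ Patch 2) ∖ Patch 3 splits into 3 disjoint pieces (area 7, area 39.6429, area 1.2).

3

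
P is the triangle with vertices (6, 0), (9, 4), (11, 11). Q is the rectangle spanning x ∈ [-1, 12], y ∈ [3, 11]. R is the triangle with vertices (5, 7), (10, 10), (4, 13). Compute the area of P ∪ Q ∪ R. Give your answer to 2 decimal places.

109.00

By inclusion–exclusion:
Individual areas: |P| = 6.5, |Q| = 104, |R| = 16.5.
|P∩Q| = 5.1705.
|P∩R| = 0.
|Q∩R| = 12.8333.
|P∩Q∩R| = 0.
|P ∪ Q ∪ R| = 127 − 18.0038 + 0 = 109.00.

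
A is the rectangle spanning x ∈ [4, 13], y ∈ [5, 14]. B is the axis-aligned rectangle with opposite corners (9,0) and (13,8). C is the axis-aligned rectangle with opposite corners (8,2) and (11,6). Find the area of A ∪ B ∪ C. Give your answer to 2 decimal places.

By inclusion–exclusion:
Individual areas: |A| = 81, |B| = 32, |C| = 12.
|A∩B|: x∈[9,13], y∈[5,8] → 4·3 = 12.
|A∩C|: x∈[8,11], y∈[5,6] → 3·1 = 3.
|B∩C|: x∈[9,11], y∈[2,6] → 2·4 = 8.
|A∩B∩C| = 2.
|A ∪ B ∪ C| = 125 − 23 + 2 = 104.00.

104.00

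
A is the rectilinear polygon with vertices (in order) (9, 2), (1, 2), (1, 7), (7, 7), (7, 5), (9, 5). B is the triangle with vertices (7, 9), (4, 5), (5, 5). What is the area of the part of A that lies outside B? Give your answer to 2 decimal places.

|A| = 36, |A∩B| = 1.5.
|A ∖ B| = |A| − |A∩B| = 36 − 1.5 = 34.50.

34.50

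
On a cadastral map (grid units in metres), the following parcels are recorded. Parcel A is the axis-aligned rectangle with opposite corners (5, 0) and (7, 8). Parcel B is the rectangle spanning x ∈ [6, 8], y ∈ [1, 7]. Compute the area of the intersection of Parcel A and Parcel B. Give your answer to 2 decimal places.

|Parcel A∩Parcel B|: x∈[6,7], y∈[1,7] → 1·6 = 6.

6.00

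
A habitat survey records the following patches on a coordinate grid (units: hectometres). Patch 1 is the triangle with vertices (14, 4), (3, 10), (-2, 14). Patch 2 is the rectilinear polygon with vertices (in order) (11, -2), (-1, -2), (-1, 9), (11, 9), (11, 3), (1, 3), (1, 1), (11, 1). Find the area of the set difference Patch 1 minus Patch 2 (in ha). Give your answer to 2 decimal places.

|Patch 1| = 7, |Patch 1∩Patch 2| = 2.5587.
|Patch 1 ∖ Patch 2| = |Patch 1| − |Patch 1∩Patch 2| = 7 − 2.5587 = 4.44.

4.44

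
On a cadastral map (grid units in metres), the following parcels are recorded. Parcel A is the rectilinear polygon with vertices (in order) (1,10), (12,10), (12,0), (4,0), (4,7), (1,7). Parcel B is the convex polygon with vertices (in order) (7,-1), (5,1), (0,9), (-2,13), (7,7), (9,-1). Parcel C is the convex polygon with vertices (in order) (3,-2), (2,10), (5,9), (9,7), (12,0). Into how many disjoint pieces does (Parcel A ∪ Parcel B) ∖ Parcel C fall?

2

(Parcel A ∪ Parcel B) ∖ Parcel C splits into 2 disjoint pieces (area 39.8481, area 0.2368).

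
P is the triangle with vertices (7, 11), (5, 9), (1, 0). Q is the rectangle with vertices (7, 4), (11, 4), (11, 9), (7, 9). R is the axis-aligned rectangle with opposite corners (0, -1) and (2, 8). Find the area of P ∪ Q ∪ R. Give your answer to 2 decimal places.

42.79

By inclusion–exclusion:
Individual areas: |P| = 5, |Q| = 20, |R| = 18.
|P∩Q| = 0.
|P∩R| = 0.2083.
|Q∩R| = 0 (no overlap).
|P∩Q∩R| = 0.
|P ∪ Q ∪ R| = 43 − 0.2083 + 0 = 42.79.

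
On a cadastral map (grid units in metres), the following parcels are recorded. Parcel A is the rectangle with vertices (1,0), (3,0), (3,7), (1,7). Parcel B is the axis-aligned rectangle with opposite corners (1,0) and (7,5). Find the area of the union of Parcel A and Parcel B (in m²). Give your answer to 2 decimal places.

34.00

By inclusion–exclusion:
Individual areas: |Parcel A| = 14, |Parcel B| = 30.
|Parcel A∩Parcel B|: x∈[1,3], y∈[0,5] → 2·5 = 10.
|Parcel A ∪ Parcel B| = 44 − 10 = 34.00.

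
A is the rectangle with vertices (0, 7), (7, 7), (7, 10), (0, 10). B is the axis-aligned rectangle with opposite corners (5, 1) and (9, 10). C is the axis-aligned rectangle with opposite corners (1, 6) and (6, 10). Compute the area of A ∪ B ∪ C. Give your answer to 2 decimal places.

By inclusion–exclusion:
Individual areas: |A| = 21, |B| = 36, |C| = 20.
|A∩B|: x∈[5,7], y∈[7,10] → 2·3 = 6.
|A∩C|: x∈[1,6], y∈[7,10] → 5·3 = 15.
|B∩C|: x∈[5,6], y∈[6,10] → 1·4 = 4.
|A∩B∩C| = 3.
|A ∪ B ∪ C| = 77 − 25 + 3 = 55.00.

55.00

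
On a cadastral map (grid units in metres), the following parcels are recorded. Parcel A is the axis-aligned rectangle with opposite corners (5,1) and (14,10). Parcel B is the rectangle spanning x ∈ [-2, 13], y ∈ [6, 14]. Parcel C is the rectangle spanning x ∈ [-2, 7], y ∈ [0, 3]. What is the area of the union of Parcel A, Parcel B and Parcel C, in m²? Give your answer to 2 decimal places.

By inclusion–exclusion:
Individual areas: |Parcel A| = 81, |Parcel B| = 120, |Parcel C| = 27.
|Parcel A∩Parcel B|: x∈[5,13], y∈[6,10] → 8·4 = 32.
|Parcel A∩Parcel C|: x∈[5,7], y∈[1,3] → 2·2 = 4.
|Parcel B∩Parcel C| = 0 (no overlap).
|Parcel A∩Parcel B∩Parcel C| = 0.
|Parcel A ∪ Parcel B ∪ Parcel C| = 228 − 36 + 0 = 192.00.

192.00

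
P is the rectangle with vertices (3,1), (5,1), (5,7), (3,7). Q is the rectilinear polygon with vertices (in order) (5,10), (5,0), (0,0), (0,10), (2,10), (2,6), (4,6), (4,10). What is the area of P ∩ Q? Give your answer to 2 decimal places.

11.00

The intersection is the polygon with vertices (5,1), (3,1), (3,6), (4,6), (4,7), (5,7).
By the shoelace formula its area is 11.00.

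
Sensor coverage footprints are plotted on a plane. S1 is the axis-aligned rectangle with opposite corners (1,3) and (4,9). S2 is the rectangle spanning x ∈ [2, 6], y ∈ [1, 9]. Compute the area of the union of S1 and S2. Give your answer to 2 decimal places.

38.00

By inclusion–exclusion:
Individual areas: |S1| = 18, |S2| = 32.
|S1∩S2|: x∈[2,4], y∈[3,9] → 2·6 = 12.
|S1 ∪ S2| = 50 − 12 = 38.00.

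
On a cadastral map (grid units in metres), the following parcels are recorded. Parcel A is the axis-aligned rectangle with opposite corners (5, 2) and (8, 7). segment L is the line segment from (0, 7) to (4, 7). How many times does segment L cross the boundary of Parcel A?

The segment lies entirely outside Parcel A and never meets its boundary.

0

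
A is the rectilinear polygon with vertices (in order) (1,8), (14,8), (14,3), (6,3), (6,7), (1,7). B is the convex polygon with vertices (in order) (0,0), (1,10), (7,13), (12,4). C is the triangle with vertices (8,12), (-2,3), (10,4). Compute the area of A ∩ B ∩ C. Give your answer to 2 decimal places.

17.67

The intersection is the polygon with vertices (6,7), (2.444,7), (3.556,8), (9,8), (10,4), (6,3.667).
By the shoelace formula its area is 17.67.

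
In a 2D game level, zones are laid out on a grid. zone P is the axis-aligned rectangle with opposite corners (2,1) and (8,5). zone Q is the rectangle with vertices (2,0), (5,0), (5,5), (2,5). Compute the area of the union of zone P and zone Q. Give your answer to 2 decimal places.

By inclusion–exclusion:
Individual areas: |zone P| = 24, |zone Q| = 15.
|zone P∩zone Q|: x∈[2,5], y∈[1,5] → 3·4 = 12.
|zone P ∪ zone Q| = 39 − 12 = 27.00.

27.00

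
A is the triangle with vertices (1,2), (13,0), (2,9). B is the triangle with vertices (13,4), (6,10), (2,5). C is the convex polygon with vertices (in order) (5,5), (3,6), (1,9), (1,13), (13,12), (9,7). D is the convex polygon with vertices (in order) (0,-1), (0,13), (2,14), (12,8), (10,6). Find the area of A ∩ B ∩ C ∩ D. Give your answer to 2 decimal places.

The intersection is the polygon with vertices (6.172,5.586), (5,5), (3,6), (2.909,6.136), (3.934,7.418).
By the shoelace formula its area is 3.74.

3.74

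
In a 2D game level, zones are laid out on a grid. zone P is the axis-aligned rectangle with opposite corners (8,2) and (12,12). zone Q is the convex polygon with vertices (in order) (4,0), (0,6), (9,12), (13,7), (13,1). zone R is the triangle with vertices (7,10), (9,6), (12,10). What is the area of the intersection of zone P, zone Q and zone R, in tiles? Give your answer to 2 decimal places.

8.37

The intersection is the polygon with vertices (8,10), (10.6,10), (11.323,9.097), (9,6), (8,8).
By the shoelace formula its area is 8.37.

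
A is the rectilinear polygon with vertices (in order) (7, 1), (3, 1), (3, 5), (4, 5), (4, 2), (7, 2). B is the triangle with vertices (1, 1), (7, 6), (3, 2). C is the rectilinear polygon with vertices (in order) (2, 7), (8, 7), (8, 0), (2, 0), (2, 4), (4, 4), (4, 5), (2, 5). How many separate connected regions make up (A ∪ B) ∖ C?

2

(A ∪ B) ∖ C splits into 2 disjoint pieces (area 0.1667, area 1).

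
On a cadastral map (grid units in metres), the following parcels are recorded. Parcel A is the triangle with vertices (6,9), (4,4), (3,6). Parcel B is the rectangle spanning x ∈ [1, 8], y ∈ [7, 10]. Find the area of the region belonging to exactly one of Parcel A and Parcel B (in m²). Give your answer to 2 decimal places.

23.10

|Parcel A| = 4.5, |Parcel B| = 21, |Parcel A∩Parcel B| = 1.2.
|Parcel A △ Parcel B| = |Parcel A| + |Parcel B| − 2·|Parcel A∩Parcel B| = 4.5 + 21 − 2.4 = 23.10.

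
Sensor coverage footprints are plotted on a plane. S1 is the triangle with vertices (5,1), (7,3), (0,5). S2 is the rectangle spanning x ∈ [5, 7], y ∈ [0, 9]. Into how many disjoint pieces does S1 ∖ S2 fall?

1

S1 ∖ S2 is a single connected region.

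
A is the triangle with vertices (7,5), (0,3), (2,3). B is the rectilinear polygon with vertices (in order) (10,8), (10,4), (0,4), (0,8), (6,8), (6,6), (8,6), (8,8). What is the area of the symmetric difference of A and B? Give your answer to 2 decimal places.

|A| = 2, |B| = 36, |A∩B| = 0.5.
|A △ B| = |A| + |B| − 2·|A∩B| = 2 + 36 − 1 = 37.00.

37.00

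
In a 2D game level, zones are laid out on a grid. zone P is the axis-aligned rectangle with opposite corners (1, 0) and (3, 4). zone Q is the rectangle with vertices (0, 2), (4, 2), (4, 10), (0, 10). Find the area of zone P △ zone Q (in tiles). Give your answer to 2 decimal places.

|zone P∩zone Q|: x∈[1,3], y∈[2,4] → 2·2 = 4.
|zone P △ zone Q| = |zone P| + |zone Q| − 2·|zone P∩zone Q| = 8 + 32 − 8 = 32.00.

32.00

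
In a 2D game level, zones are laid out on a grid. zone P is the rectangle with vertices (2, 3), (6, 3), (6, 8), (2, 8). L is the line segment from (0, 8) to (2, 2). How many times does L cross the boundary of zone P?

0

The segment lies entirely outside zone P and never meets its boundary.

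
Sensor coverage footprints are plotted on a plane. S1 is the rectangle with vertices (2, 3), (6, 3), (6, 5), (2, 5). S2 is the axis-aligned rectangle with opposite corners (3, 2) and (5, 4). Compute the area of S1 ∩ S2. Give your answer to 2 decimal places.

2.00

|S1∩S2|: x∈[3,5], y∈[3,4] → 2·1 = 2.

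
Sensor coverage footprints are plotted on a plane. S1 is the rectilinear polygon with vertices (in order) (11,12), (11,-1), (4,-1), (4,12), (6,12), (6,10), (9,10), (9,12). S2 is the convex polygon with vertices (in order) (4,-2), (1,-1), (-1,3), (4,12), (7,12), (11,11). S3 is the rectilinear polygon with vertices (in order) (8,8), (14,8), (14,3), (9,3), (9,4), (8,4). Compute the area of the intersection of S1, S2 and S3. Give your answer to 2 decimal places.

1.78

The intersection is the polygon with vertices (8,5.429), (8,8), (9.385,8).
By the shoelace formula its area is 1.78.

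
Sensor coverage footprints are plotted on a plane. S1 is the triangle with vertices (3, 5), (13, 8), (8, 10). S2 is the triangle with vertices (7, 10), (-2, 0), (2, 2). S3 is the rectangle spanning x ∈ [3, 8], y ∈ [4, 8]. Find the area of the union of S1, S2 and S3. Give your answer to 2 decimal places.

By inclusion–exclusion:
Individual areas: |S1| = 17.5, |S2| = 11, |S3| = 20.
|S1∩S2| = 0.8795.
|S1∩S3| = 6.75.
|S2∩S3| = 3.3111.
|S1∩S2∩S3| = 0.8795.
|S1 ∪ S2 ∪ S3| = 48.5 − 10.9406 + 0.8795 = 38.44.

38.44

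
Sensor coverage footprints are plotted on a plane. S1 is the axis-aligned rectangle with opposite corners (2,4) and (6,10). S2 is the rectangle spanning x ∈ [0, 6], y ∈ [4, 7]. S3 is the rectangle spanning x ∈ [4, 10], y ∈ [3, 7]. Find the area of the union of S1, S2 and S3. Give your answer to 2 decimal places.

48.00

By inclusion–exclusion:
Individual areas: |S1| = 24, |S2| = 18, |S3| = 24.
|S1∩S2|: x∈[2,6], y∈[4,7] → 4·3 = 12.
|S1∩S3|: x∈[4,6], y∈[4,7] → 2·3 = 6.
|S2∩S3|: x∈[4,6], y∈[4,7] → 2·3 = 6.
|S1∩S2∩S3| = 6.
|S1 ∪ S2 ∪ S3| = 66 − 24 + 6 = 48.00.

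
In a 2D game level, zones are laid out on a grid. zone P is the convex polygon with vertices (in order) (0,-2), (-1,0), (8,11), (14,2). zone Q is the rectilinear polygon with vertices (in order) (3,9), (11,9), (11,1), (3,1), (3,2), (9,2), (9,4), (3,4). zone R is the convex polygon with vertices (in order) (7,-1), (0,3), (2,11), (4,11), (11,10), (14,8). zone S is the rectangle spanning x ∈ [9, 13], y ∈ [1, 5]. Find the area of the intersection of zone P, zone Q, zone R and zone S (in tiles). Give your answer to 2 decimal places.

The intersection is the polygon with vertices (11,4.143), (9,1.571), (9,2), (9,4), (9,5), (11,5).
By the shoelace formula its area is 4.29.

4.29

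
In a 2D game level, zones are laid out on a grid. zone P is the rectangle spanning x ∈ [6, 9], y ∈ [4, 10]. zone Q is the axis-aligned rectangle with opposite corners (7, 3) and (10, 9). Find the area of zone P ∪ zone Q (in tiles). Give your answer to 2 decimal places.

By inclusion–exclusion:
Individual areas: |zone P| = 18, |zone Q| = 18.
|zone P∩zone Q|: x∈[7,9], y∈[4,9] → 2·5 = 10.
|zone P ∪ zone Q| = 36 − 10 = 26.00.

26.00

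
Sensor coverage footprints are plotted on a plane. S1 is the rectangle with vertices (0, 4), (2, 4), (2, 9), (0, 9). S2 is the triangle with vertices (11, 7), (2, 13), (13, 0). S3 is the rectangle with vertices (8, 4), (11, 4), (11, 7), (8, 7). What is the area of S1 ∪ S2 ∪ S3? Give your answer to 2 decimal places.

By inclusion–exclusion:
Individual areas: |S1| = 10, |S2| = 25.5, |S3| = 9.
|S1∩S2| = 0.
|S1∩S3| = 0 (no overlap).
|S2∩S3| = 7.458.
|S1∩S2∩S3| = 0.
|S1 ∪ S2 ∪ S3| = 44.5 − 7.458 + 0 = 37.04.

37.04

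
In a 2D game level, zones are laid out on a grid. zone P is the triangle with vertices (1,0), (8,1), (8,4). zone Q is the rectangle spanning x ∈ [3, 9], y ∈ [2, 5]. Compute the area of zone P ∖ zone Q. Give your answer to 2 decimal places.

|zone P| = 10.5, |zone P∩zone Q| = 3.5.
|zone P ∖ zone Q| = |zone P| − |zone P∩zone Q| = 10.5 − 3.5 = 7.00.

7.00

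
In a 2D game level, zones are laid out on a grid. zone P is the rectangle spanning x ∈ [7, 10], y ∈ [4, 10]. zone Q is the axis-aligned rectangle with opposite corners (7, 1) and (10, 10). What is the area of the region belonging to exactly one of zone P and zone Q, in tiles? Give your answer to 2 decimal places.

|zone P∩zone Q|: x∈[7,10], y∈[4,10] → 3·6 = 18.
|zone P △ zone Q| = |zone P| + |zone Q| − 2·|zone P∩zone Q| = 18 + 27 − 36 = 9.00.

9.00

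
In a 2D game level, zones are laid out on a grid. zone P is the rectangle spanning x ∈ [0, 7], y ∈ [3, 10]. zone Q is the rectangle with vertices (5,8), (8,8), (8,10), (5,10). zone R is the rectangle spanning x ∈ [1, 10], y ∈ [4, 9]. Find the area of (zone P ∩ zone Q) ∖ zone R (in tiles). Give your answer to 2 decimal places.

2.00

|zone P ∩ zone Q| = 4.
|(zone P ∩ zone Q) ∩ zone R| = 2.
|(zone P ∩ zone Q) ∖ zone R| = 4 − 2 = 2.00.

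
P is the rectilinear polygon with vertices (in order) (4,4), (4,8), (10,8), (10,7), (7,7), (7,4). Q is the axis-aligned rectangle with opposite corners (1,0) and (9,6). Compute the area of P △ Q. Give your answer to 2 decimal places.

|P| = 15, |Q| = 48, |P∩Q| = 6.
|P △ Q| = |P| + |Q| − 2·|P∩Q| = 15 + 48 − 12 = 51.00.

51.00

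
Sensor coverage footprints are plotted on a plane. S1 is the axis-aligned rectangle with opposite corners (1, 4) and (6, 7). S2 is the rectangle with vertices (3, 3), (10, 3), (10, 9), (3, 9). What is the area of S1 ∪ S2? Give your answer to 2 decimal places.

48.00

By inclusion–exclusion:
Individual areas: |S1| = 15, |S2| = 42.
|S1∩S2|: x∈[3,6], y∈[4,7] → 3·3 = 9.
|S1 ∪ S2| = 57 − 9 = 48.00.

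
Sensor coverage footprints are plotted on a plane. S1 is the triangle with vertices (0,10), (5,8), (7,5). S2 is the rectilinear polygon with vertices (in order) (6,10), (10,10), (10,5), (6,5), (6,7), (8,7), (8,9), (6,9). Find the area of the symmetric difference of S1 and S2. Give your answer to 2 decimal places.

|S1| = 5.5, |S2| = 16, |S1∩S2| = 0.3929.
|S1 △ S2| = |S1| + |S2| − 2·|S1∩S2| = 5.5 + 16 − 0.7857 = 20.71.

20.71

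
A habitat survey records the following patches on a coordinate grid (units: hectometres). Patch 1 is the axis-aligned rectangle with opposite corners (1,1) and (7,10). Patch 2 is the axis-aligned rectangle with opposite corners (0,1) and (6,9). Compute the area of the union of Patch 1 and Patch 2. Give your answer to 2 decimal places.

62.00

By inclusion–exclusion:
Individual areas: |Patch 1| = 54, |Patch 2| = 48.
|Patch 1∩Patch 2|: x∈[1,6], y∈[1,9] → 5·8 = 40.
|Patch 1 ∪ Patch 2| = 102 − 40 = 62.00.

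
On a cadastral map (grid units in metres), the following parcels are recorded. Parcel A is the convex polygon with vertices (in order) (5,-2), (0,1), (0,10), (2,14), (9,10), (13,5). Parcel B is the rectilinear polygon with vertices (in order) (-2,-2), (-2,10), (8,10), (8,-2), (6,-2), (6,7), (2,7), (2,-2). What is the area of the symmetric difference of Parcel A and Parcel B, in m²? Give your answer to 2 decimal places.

|Parcel A| = 128.5, |Parcel B| = 84, |Parcel A∩Parcel B| = 51.7.
|Parcel A △ Parcel B| = |Parcel A| + |Parcel B| − 2·|Parcel A∩Parcel B| = 128.5 + 84 − 103.4 = 109.10.

109.10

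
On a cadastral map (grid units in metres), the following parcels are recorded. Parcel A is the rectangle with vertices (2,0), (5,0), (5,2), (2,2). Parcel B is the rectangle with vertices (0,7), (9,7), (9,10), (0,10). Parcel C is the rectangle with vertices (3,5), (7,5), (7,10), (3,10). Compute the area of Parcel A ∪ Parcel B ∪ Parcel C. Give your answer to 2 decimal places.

By inclusion–exclusion:
Individual areas: |Parcel A| = 6, |Parcel B| = 27, |Parcel C| = 20.
|Parcel A∩Parcel B| = 0 (no overlap).
|Parcel A∩Parcel C| = 0 (no overlap).
|Parcel B∩Parcel C|: x∈[3,7], y∈[7,10] → 4·3 = 12.
|Parcel A∩Parcel B∩Parcel C| = 0.
|Parcel A ∪ Parcel B ∪ Parcel C| = 53 − 12 + 0 = 41.00.

41.00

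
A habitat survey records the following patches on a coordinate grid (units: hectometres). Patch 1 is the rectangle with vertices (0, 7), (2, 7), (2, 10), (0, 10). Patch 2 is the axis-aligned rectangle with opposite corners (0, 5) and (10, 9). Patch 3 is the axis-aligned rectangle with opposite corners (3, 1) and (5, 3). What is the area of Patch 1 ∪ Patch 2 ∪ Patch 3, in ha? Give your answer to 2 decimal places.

46.00

By inclusion–exclusion:
Individual areas: |Patch 1| = 6, |Patch 2| = 40, |Patch 3| = 4.
|Patch 1∩Patch 2|: x∈[0,2], y∈[7,9] → 2·2 = 4.
|Patch 1∩Patch 3| = 0 (no overlap).
|Patch 2∩Patch 3| = 0 (no overlap).
|Patch 1∩Patch 2∩Patch 3| = 0.
|Patch 1 ∪ Patch 2 ∪ Patch 3| = 50 − 4 + 0 = 46.00.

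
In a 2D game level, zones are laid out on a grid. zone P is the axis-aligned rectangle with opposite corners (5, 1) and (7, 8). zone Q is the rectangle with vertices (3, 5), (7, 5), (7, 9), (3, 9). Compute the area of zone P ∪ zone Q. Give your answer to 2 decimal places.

24.00

By inclusion–exclusion:
Individual areas: |zone P| = 14, |zone Q| = 16.
|zone P∩zone Q|: x∈[5,7], y∈[5,8] → 2·3 = 6.
|zone P ∪ zone Q| = 30 − 6 = 24.00.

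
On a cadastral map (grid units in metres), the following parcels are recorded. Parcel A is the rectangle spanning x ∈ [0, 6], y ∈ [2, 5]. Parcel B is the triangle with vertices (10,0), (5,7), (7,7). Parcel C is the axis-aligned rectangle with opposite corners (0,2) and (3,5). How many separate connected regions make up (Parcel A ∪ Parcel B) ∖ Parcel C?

(Parcel A ∪ Parcel B) ∖ Parcel C splits into 2 disjoint pieces (area 9, area 7).

2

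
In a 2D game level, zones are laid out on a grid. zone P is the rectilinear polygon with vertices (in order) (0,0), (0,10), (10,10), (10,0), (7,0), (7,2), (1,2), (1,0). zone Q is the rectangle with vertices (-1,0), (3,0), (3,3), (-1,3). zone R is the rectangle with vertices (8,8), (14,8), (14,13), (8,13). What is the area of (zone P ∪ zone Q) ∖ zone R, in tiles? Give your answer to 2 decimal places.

|zone P ∪ zone Q| = 95.
|(zone P ∪ zone Q) ∩ zone R| = 4.
|(zone P ∪ zone Q) ∖ zone R| = 95 − 4 = 91.00.

91.00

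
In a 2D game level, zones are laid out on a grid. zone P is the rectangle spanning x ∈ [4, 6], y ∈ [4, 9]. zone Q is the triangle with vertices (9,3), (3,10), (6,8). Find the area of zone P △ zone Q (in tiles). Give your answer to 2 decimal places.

10.67

|zone P| = 10, |zone Q| = 4.5, |zone P∩zone Q| = 1.9167.
|zone P △ zone Q| = |zone P| + |zone Q| − 2·|zone P∩zone Q| = 10 + 4.5 − 3.8333 = 10.67.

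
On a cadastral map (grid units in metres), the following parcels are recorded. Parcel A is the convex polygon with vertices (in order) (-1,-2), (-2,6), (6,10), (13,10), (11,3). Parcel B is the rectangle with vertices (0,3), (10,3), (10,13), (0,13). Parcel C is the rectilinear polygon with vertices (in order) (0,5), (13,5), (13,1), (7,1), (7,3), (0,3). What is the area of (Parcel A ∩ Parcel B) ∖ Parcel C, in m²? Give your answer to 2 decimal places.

|Parcel A ∩ Parcel B| = 61.
|(Parcel A ∩ Parcel B) ∩ Parcel C| = 20.
|(Parcel A ∩ Parcel B) ∖ Parcel C| = 61 − 20 = 41.00.

41.00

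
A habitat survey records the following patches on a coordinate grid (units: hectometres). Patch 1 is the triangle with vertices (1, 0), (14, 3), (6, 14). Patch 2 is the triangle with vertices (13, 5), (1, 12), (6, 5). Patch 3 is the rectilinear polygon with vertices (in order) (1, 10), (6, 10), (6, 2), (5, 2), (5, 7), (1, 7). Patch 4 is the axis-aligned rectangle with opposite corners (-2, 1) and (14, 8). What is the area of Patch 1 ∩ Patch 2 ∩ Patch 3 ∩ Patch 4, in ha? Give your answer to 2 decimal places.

3.09

The intersection is the polygon with vertices (5,7), (4.571,7), (3.857,8), (6,8), (6,5), (5,6.4).
By the shoelace formula its area is 3.09.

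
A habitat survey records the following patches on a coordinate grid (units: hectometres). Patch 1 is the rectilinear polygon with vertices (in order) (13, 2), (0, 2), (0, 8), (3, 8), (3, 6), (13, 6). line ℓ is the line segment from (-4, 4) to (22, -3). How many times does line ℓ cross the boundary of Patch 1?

2

The segment meets the boundary at (3.429,2), (0,2.923).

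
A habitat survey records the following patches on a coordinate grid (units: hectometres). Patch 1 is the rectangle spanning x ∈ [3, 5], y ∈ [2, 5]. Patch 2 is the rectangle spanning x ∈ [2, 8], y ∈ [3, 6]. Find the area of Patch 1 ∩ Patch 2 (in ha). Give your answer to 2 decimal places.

4.00

|Patch 1∩Patch 2|: x∈[3,5], y∈[3,5] → 2·2 = 4.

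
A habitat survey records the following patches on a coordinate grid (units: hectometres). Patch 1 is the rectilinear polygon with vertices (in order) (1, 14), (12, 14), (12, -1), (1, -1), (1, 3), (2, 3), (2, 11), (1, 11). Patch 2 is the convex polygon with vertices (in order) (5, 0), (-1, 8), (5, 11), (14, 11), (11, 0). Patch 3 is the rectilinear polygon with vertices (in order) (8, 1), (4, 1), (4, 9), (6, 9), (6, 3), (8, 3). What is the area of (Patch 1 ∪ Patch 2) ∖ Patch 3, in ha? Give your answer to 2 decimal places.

|Patch 1 ∪ Patch 2| = 172.5833.
|(Patch 1 ∪ Patch 2) ∩ Patch 3| = 20.
|(Patch 1 ∪ Patch 2) ∖ Patch 3| = 172.5833 − 20 = 152.58.

152.58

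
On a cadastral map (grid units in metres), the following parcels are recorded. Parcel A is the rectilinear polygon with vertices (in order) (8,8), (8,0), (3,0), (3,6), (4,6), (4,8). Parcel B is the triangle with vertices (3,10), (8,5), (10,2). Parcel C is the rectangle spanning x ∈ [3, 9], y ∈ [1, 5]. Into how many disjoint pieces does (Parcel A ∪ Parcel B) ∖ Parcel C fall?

3

(Parcel A ∪ Parcel B) ∖ Parcel C splits into 3 disjoint pieces (area 0.1786, area 5, area 13.25).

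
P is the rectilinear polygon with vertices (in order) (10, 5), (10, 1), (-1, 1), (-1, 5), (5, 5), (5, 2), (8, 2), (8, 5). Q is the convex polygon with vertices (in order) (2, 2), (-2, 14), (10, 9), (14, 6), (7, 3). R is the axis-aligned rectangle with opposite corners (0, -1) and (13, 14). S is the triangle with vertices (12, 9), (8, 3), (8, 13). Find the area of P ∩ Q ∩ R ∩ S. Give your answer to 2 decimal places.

1.25

The intersection is the polygon with vertices (8,5), (9.333,5), (8.4,3.6), (8,3.429).
By the shoelace formula its area is 1.25.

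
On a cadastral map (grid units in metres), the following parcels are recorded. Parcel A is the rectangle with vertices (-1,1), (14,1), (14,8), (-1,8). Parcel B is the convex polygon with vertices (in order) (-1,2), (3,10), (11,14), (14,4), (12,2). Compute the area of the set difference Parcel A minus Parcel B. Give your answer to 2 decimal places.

|Parcel A| = 105, |Parcel A∩Parcel B| = 76.6.
|Parcel A ∖ Parcel B| = |Parcel A| − |Parcel A∩Parcel B| = 105 − 76.6 = 28.40.

28.40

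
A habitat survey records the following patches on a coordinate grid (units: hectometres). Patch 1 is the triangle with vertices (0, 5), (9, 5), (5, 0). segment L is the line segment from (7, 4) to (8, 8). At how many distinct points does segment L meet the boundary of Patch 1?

The segment meets the boundary at (7.25,5).

1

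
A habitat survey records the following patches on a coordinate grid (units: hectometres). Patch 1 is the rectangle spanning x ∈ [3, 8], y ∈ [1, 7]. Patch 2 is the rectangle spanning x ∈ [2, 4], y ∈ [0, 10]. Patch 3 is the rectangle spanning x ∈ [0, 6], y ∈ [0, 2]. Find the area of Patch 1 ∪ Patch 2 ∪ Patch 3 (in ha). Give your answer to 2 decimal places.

By inclusion–exclusion:
Individual areas: |Patch 1| = 30, |Patch 2| = 20, |Patch 3| = 12.
|Patch 1∩Patch 2|: x∈[3,4], y∈[1,7] → 1·6 = 6.
|Patch 1∩Patch 3|: x∈[3,6], y∈[1,2] → 3·1 = 3.
|Patch 2∩Patch 3|: x∈[2,4], y∈[0,2] → 2·2 = 4.
|Patch 1∩Patch 2∩Patch 3| = 1.
|Patch 1 ∪ Patch 2 ∪ Patch 3| = 62 − 13 + 1 = 50.00.

50.00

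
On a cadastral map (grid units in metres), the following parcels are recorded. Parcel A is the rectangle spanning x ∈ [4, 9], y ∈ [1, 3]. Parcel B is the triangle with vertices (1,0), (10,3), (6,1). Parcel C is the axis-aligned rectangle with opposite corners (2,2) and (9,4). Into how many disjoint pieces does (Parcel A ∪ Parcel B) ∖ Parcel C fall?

(Parcel A ∪ Parcel B) ∖ Parcel C splits into 2 disjoint pieces (area 6, area 0.0833).

2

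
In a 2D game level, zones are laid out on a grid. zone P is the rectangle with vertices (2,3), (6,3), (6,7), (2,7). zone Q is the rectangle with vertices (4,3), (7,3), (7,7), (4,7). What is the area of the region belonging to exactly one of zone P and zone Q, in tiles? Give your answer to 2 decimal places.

12.00

|zone P∩zone Q|: x∈[4,6], y∈[3,7] → 2·4 = 8.
|zone P △ zone Q| = |zone P| + |zone Q| − 2·|zone P∩zone Q| = 16 + 12 − 16 = 12.00.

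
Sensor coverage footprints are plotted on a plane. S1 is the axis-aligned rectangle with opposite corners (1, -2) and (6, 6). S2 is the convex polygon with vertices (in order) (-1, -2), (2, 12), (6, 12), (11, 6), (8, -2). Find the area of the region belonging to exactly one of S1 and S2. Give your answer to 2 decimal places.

80.00

|S1| = 40, |S2| = 120, |S1∩S2| = 40.
|S1 △ S2| = |S1| + |S2| − 2·|S1∩S2| = 40 + 120 − 80 = 80.00.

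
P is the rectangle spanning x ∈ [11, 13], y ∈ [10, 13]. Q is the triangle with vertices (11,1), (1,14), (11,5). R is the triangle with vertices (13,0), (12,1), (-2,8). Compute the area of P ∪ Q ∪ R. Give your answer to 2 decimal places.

29.35

By inclusion–exclusion:
Individual areas: |P| = 6, |Q| = 20, |R| = 3.5.
|P∩Q| = 0.
|P∩R| = 0.
|Q∩R| = 0.1534.
|P∩Q∩R| = 0.
|P ∪ Q ∪ R| = 29.5 − 0.1534 + 0 = 29.35.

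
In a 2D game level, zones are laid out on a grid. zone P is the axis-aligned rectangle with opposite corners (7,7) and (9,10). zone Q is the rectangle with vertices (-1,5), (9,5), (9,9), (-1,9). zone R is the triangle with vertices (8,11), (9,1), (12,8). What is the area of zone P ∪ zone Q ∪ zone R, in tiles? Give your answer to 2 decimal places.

By inclusion–exclusion:
Individual areas: |zone P| = 6, |zone Q| = 40, |zone R| = 18.5.
|zone P∩zone Q|: x∈[7,9], y∈[7,9] → 2·2 = 4.
|zone P∩zone R| = 2.25.
|zone Q∩zone R| = 2.4.
|zone P∩zone Q∩zone R| = 1.4.
|zone P ∪ zone Q ∪ zone R| = 64.5 − 8.65 + 1.4 = 57.25.

57.25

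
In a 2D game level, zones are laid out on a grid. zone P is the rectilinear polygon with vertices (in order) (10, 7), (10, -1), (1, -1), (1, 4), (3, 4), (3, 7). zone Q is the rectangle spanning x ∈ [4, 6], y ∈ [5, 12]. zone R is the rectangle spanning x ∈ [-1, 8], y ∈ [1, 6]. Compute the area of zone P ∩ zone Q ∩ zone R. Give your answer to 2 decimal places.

The intersection is the polygon with vertices (6,5), (4,5), (4,6), (6,6).
By the shoelace formula its area is 2.00.

2.00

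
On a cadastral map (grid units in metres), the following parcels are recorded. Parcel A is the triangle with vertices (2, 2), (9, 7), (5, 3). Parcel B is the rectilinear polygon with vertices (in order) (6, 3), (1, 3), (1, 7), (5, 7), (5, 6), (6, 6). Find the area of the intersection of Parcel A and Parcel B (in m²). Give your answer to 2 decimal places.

1.91

The intersection is the polygon with vertices (6,4.857), (6,4), (5,3), (3.4,3).
By the shoelace formula its area is 1.91.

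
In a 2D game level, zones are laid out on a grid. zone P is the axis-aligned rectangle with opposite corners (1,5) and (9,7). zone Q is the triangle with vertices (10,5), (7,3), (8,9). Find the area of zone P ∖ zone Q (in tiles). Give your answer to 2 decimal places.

13.00

|zone P| = 16, |zone P∩zone Q| = 3.
|zone P ∖ zone Q| = |zone P| − |zone P∩zone Q| = 16 − 3 = 13.00.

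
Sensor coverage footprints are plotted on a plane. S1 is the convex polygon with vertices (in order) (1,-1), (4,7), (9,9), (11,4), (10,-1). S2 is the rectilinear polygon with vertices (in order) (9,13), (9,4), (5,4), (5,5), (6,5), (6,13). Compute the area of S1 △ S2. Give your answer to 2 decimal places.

|S1| = 69.5, |S2| = 28, |S1∩S2| = 14.2.
|S1 △ S2| = |S1| + |S2| − 2·|S1∩S2| = 69.5 + 28 − 28.4 = 69.10.

69.10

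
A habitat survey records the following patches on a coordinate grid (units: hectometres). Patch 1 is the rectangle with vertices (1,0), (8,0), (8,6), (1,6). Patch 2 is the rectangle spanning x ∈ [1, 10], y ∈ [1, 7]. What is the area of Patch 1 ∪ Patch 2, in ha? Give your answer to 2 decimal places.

By inclusion–exclusion:
Individual areas: |Patch 1| = 42, |Patch 2| = 54.
|Patch 1∩Patch 2|: x∈[1,8], y∈[1,6] → 7·5 = 35.
|Patch 1 ∪ Patch 2| = 96 − 35 = 61.00.

61.00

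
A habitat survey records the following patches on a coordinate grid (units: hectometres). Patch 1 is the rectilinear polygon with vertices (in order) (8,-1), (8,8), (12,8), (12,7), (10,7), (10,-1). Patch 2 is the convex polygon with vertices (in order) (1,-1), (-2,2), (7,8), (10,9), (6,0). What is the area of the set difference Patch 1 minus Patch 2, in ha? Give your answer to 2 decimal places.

17.28

|Patch 1| = 20, |Patch 1∩Patch 2| = 2.7222.
|Patch 1 ∖ Patch 2| = |Patch 1| − |Patch 1∩Patch 2| = 20 − 2.7222 = 17.28.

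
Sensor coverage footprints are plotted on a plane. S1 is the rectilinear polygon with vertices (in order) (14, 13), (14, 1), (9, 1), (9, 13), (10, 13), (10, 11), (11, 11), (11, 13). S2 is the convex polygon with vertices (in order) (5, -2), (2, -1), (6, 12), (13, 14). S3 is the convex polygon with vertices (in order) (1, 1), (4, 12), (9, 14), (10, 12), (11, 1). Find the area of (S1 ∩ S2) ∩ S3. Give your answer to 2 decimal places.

The region (S1 ∩ S2) ∩ S3 is the polygon with vertices (9.5,13), (10,12), (10,11), (10.091,11), (10.308,8.615), (9,6), (9,12.857).
By the shoelace formula its area is 6.28.

6.28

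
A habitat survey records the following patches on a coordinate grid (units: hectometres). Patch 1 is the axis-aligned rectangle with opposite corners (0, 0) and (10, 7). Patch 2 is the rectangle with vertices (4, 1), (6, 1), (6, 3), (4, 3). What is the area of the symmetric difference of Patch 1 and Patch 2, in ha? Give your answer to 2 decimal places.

|Patch 1∩Patch 2|: x∈[4,6], y∈[1,3] → 2·2 = 4.
|Patch 1 △ Patch 2| = |Patch 1| + |Patch 2| − 2·|Patch 1∩Patch 2| = 70 + 4 − 8 = 66.00.

66.00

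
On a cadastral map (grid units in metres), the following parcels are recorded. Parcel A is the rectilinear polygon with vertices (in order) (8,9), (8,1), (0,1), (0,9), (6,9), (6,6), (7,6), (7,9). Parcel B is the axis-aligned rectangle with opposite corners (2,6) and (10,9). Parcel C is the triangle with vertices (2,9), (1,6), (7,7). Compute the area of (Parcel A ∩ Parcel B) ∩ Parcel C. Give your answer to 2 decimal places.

6.80

|Parcel A ∩ Parcel B| = 15.
|(Parcel A ∩ Parcel B) ∩ Parcel C| = 6.80.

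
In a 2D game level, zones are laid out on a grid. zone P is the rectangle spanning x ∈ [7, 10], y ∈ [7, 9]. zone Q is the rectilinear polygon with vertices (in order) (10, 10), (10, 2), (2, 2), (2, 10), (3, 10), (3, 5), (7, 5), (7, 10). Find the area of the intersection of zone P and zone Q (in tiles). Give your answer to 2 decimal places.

The intersection is the polygon with vertices (10,7), (7,7), (7,9), (10,9).
By the shoelace formula its area is 6.00.

6.00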